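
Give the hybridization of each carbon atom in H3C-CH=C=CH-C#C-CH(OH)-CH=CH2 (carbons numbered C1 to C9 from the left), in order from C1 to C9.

C1 has 4 σ bonds: steric number 4 → sp3.
C2: 3 σ bonds, plus one π bond; 3 regions of electron density → sp2.
C3: 2 σ bonds, plus two π bonds — 2 electron domains, sp.
C4: 3 σ bonds, plus one π bond; 3 regions of electron density → sp2.
C5 carries 2 σ bonds, plus two π bonds, giving a steric number of 2, so it is sp.
C6: 2 σ bonds, plus two π bonds — 2 electron domains, sp.
C7 — 4 σ bonds. Steric number 4, so sp3.
C8 — 3 σ bonds, plus one π bond. Steric number 3, so sp2.
C9 (3 σ bonds, plus one π bond) has steric number 3: sp2.

C1 sp3, C2 sp2, C3 sp, C4 sp2, C5 sp, C6 sp, C7 sp3, C8 sp2, C9 sp2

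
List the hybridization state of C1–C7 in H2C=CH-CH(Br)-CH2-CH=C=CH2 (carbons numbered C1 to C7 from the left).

C1 sp2, C2 sp2, C3 sp3, C4 sp3, C5 sp2, C6 sp, C7 sp2

C1 is sp2: 3 σ bonds, plus one π bond, 3 electron-density regions.
C2 is sp2: 3 σ bonds, plus one π bond, 3 electron-density regions.
C3: 4 σ bonds — 4 electron domains, sp3.
C4: 4 σ bonds; 4 regions of electron density → sp3.
C5 has 3 σ bonds, plus one π bond: steric number 3 → sp2.
C6 has 2 σ bonds, plus two π bonds: steric number 2 → sp.
C7 — 3 σ bonds, plus one π bond. Steric number 3, so sp2.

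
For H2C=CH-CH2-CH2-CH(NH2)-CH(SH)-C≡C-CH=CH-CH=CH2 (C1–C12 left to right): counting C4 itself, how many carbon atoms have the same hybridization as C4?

C4 is sp3 (only σ bonds).
C1: sp2
C2: sp2
C3: sp3 ✓
C4: sp3 ✓
C5: sp3 ✓
C6: sp3 ✓
C7: sp
C8: sp
C9: sp2
C10: sp2
C11: sp2
C12: sp2
4 carbons are sp3.

4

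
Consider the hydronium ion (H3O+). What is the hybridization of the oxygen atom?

sp³

Three σ bonds + one lone pair = steric number 4 → sp3.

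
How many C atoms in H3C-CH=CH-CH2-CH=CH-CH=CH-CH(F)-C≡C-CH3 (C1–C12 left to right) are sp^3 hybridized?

4

C1: sp3 ✓
C2: sp2
C3: sp2
C4: sp3 ✓
C5: sp2
C6: sp2
C7: sp2
C8: sp2
C9: sp3 ✓
C10: sp
C11: sp
C12: sp3 ✓
C1, C4, C9, C12 → 4 sp3 carbons.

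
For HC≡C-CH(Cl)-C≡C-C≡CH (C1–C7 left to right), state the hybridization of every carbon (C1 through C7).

C1 sp, C2 sp, C3 sp3, C4 sp, C5 sp, C6 sp, C7 sp

C1 — 2 σ bonds, plus two π bonds. Steric number 2, so sp.
C2: 2 σ bonds, plus two π bonds — 2 electron domains, sp.
C3: 4 σ bonds — 4 electron domains, sp3.
C4 has 2 σ bonds, plus two π bonds: steric number 2 → sp.
C5 carries 2 σ bonds, plus two π bonds, giving a steric number of 2, so it is sp.
C6: 2 σ bonds, plus two π bonds — 2 electron domains, sp.
C7 — 2 σ bonds, plus two π bonds. Steric number 2, so sp.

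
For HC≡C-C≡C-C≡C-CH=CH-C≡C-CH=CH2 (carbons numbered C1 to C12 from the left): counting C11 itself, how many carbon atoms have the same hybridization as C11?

4

C11 is sp2 (one π bond).
C1: sp
C2: sp
C3: sp
C4: sp
C5: sp
C6: sp
C7: sp2 ✓
C8: sp2 ✓
C9: sp
C10: sp
C11: sp2 ✓
C12: sp2 ✓
4 carbons are sp2.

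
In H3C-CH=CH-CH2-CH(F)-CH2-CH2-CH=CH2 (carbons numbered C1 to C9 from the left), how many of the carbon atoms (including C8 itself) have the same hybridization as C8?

4

C8 is sp2 (one π bond).
C1: sp3
C2: sp2 ✓
C3: sp2 ✓
C4: sp3
C5: sp3
C6: sp3
C7: sp3
C8: sp2 ✓
C9: sp2 ✓
4 carbons are sp2.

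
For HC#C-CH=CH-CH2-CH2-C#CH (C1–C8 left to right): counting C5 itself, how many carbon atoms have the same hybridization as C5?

2

C5 is sp3 (only σ bonds).
C1: sp
C2: sp
C3: sp2
C4: sp2
C5: sp3 ✓
C6: sp3 ✓
C7: sp
C8: sp
2 carbons are sp3.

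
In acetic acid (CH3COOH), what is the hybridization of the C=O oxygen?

sp^2

The C=O oxygen is sp2: 1 σ bond and 2 lone pairs, plus one π bond, 3 electron-density regions.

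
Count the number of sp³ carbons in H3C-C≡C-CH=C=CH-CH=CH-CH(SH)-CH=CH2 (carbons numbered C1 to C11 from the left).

2

C1: sp3 ✓
C2: sp
C3: sp
C4: sp2
C5: sp
C6: sp2
C7: sp2
C8: sp2
C9: sp3 ✓
C10: sp2
C11: sp2
C1, C9 → 2 sp3 carbons.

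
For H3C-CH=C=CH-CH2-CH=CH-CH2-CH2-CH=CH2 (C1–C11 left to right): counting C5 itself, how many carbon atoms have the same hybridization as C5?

C5 is sp3 (only σ bonds).
C1: sp3 ✓
C2: sp2
C3: sp
C4: sp2
C5: sp3 ✓
C6: sp2
C7: sp2
C8: sp3 ✓
C9: sp3 ✓
C10: sp2
C11: sp2
4 carbons are sp3.

4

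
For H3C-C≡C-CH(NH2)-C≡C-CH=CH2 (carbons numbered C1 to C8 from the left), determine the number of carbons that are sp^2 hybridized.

C1: sp3
C2: sp
C3: sp
C4: sp3
C5: sp
C6: sp
C7: sp2 ✓
C8: sp2 ✓
C7, C8 → 2 sp2 carbons.

2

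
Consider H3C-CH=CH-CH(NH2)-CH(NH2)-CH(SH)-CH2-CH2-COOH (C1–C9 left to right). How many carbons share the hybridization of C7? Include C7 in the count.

C7 is sp3 (only σ bonds).
C1: sp3 ✓
C2: sp2
C3: sp2
C4: sp3 ✓
C5: sp3 ✓
C6: sp3 ✓
C7: sp3 ✓
C8: sp3 ✓
C9: sp2
6 carbons are sp3.

6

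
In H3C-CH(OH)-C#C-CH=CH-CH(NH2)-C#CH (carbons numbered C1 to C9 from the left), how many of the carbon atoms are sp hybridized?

4

C1: sp3
C2: sp3
C3: sp ✓
C4: sp ✓
C5: sp2
C6: sp2
C7: sp3
C8: sp ✓
C9: sp ✓
C3, C4, C8, C9 → 4 sp carbons.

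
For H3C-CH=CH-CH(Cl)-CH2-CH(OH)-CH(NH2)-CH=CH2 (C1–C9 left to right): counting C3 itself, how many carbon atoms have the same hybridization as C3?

4

C3 is sp2 (one π bond).
C1: sp3
C2: sp2 ✓
C3: sp2 ✓
C4: sp3
C5: sp3
C6: sp3
C7: sp3
C8: sp2 ✓
C9: sp2 ✓
4 carbons are sp2.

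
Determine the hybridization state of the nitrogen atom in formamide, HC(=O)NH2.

sp²

Amide resonance delocalises the N lone pair; N is planar sp2.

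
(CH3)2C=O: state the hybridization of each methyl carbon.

Each methyl carbon — 4 σ bonds. Steric number 4, so sp3.

sp^3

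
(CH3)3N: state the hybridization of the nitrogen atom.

The nitrogen atom carries 3 σ bonds and 1 lone pair, giving a steric number of 4, so it is sp3.

sp³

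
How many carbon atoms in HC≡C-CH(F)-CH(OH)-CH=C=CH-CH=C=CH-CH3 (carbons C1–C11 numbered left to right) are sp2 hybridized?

C1: sp
C2: sp
C3: sp3
C4: sp3
C5: sp2 ✓
C6: sp
C7: sp2 ✓
C8: sp2 ✓
C9: sp
C10: sp2 ✓
C11: sp3
C5, C7, C8, C10 → 4 sp2 carbons.

4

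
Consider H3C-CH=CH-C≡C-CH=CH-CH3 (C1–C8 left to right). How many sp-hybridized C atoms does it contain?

C1: sp3
C2: sp2
C3: sp2
C4: sp ✓
C5: sp ✓
C6: sp2
C7: sp2
C8: sp3
C4, C5 → 2 sp carbons.

2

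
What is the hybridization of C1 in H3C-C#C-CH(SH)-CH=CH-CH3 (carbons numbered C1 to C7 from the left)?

sp^3

C1 has 4 σ bonds: steric number 4 → sp3.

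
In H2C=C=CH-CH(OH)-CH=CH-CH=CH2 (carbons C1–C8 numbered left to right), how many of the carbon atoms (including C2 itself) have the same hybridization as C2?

C2 is sp (two π bonds).
C1: sp2
C2: sp ✓
C3: sp2
C4: sp3
C5: sp2
C6: sp2
C7: sp2
C8: sp2
1 carbon is sp.

1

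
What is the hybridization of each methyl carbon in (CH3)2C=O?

sp^3

Each methyl carbon: 4 σ bonds — 4 electron domains, sp3.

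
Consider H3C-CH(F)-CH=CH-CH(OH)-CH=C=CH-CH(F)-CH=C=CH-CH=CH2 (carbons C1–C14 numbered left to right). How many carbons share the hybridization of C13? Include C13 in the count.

C13 is sp2 (one π bond).
C1: sp3
C2: sp3
C3: sp2 ✓
C4: sp2 ✓
C5: sp3
C6: sp2 ✓
C7: sp
C8: sp2 ✓
C9: sp3
C10: sp2 ✓
C11: sp
C12: sp2 ✓
C13: sp2 ✓
C14: sp2 ✓
8 carbons are sp2.

8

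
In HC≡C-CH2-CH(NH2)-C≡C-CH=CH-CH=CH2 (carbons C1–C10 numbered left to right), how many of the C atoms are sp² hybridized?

4

C1: sp
C2: sp
C3: sp3
C4: sp3
C5: sp
C6: sp
C7: sp2 ✓
C8: sp2 ✓
C9: sp2 ✓
C10: sp2 ✓
C7, C8, C9, C10 → 4 sp2 carbons.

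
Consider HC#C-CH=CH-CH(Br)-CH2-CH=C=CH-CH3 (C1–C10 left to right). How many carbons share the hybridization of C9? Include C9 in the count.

C9 is sp2 (one π bond).
C1: sp
C2: sp
C3: sp2 ✓
C4: sp2 ✓
C5: sp3
C6: sp3
C7: sp2 ✓
C8: sp
C9: sp2 ✓
C10: sp3
4 carbons are sp2.

4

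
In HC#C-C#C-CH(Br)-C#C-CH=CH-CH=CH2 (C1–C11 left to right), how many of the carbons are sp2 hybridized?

C1: sp
C2: sp
C3: sp
C4: sp
C5: sp3
C6: sp
C7: sp
C8: sp2 ✓
C9: sp2 ✓
C10: sp2 ✓
C11: sp2 ✓
C8, C9, C10, C11 → 4 sp2 carbons.

4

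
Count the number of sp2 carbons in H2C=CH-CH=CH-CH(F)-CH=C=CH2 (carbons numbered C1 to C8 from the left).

C1: sp2 ✓
C2: sp2 ✓
C3: sp2 ✓
C4: sp2 ✓
C5: sp3
C6: sp2 ✓
C7: sp
C8: sp2 ✓
C1, C2, C3, C4, C6, C8 → 6 sp2 carbons.

6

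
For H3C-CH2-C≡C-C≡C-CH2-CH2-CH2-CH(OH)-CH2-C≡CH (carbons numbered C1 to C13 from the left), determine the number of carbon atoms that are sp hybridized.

6

C1: sp3
C2: sp3
C3: sp ✓
C4: sp ✓
C5: sp ✓
C6: sp ✓
C7: sp3
C8: sp3
C9: sp3
C10: sp3
C11: sp3
C12: sp ✓
C13: sp ✓
C3, C4, C5, C6, C12, C13 → 6 sp carbons.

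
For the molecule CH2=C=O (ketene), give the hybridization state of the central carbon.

The central carbon: 2 σ bonds, plus two π bonds; 2 regions of electron density → sp.

sp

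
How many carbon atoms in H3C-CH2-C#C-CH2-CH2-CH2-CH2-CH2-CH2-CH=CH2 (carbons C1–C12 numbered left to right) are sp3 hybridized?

8

C1: sp3 ✓
C2: sp3 ✓
C3: sp
C4: sp
C5: sp3 ✓
C6: sp3 ✓
C7: sp3 ✓
C8: sp3 ✓
C9: sp3 ✓
C10: sp3 ✓
C11: sp2
C12: sp2
C1, C2, C5, C6, C7, C8, C9, C10 → 8 sp3 carbons.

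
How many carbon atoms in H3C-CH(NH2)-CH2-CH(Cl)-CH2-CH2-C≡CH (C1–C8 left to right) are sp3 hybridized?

C1: sp3 ✓
C2: sp3 ✓
C3: sp3 ✓
C4: sp3 ✓
C5: sp3 ✓
C6: sp3 ✓
C7: sp
C8: sp
C1, C2, C3, C4, C5, C6 → 6 sp3 carbons.

6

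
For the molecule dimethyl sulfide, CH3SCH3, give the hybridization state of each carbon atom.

Each carbon atom: 4 σ bonds — 4 electron domains, sp3.

sp³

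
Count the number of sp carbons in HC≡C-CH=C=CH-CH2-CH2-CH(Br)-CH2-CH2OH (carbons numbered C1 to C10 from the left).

C1: sp ✓
C2: sp ✓
C3: sp2
C4: sp ✓
C5: sp2
C6: sp3
C7: sp3
C8: sp3
C9: sp3
C10: sp3
C1, C2, C4 → 3 sp carbons.

3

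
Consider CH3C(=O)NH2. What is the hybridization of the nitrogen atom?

The nitrogen lone pair is delocalised into the carbonyl π system (amide resonance), so N is planar sp2 rather than the sp3 a naive steric count of 4 would suggest.

sp^2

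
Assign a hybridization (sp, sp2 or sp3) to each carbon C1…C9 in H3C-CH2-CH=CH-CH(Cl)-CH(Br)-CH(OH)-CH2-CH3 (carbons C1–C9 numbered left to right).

C1 has 4 σ bonds: steric number 4 → sp3.
C2 (4 σ bonds) has steric number 4: sp3.
C3 has 3 σ bonds, plus one π bond: steric number 3 → sp2.
C4 — 3 σ bonds, plus one π bond. Steric number 3, so sp2.
C5: 4 σ bonds — 4 electron domains, sp3.
C6: 4 σ bonds; 4 regions of electron density → sp3.
C7: 4 σ bonds; 4 regions of electron density → sp3.
C8 — 4 σ bonds. Steric number 4, so sp3.
C9 (4 σ bonds) has steric number 4: sp3.

C1 sp3, C2 sp3, C3 sp2, C4 sp2, C5 sp3, C6 sp3, C7 sp3, C8 sp3, C9 sp3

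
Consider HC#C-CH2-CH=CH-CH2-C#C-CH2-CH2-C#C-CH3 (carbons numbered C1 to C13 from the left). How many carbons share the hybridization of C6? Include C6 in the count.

5

C6 is sp3 (only σ bonds).
C1: sp
C2: sp
C3: sp3 ✓
C4: sp2
C5: sp2
C6: sp3 ✓
C7: sp
C8: sp
C9: sp3 ✓
C10: sp3 ✓
C11: sp
C12: sp
C13: sp3 ✓
5 carbons are sp3.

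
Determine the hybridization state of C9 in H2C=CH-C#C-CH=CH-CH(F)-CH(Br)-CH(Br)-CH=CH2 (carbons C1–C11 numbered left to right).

sp^3

C9 has 4 σ bonds: steric number 4 → sp3.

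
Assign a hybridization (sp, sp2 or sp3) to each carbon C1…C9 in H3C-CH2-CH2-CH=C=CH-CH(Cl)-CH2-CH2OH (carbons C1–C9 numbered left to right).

C1 sp3, C2 sp3, C3 sp3, C4 sp2, C5 sp, C6 sp2, C7 sp3, C8 sp3, C9 sp3

C1 is sp3: 4 σ bonds, 4 electron-density regions.
C2: 4 σ bonds — 4 electron domains, sp3.
C3 has 4 σ bonds: steric number 4 → sp3.
C4 has 3 σ bonds, plus one π bond: steric number 3 → sp2.
C5: 2 σ bonds, plus two π bonds — 2 electron domains, sp.
C6 — 3 σ bonds, plus one π bond. Steric number 3, so sp2.
C7: 4 σ bonds; 4 regions of electron density → sp3.
C8 is sp3: 4 σ bonds, 4 electron-density regions.
C9: 4 σ bonds — 4 electron domains, sp3.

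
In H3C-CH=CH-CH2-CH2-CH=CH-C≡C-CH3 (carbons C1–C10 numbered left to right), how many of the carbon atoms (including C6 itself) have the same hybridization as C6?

C6 is sp2 (one π bond).
C1: sp3
C2: sp2 ✓
C3: sp2 ✓
C4: sp3
C5: sp3
C6: sp2 ✓
C7: sp2 ✓
C8: sp
C9: sp
C10: sp3
4 carbons are sp2.

4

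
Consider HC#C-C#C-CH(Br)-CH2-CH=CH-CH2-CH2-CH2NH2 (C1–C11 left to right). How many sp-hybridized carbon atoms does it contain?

4

C1: sp ✓
C2: sp ✓
C3: sp ✓
C4: sp ✓
C5: sp3
C6: sp3
C7: sp2
C8: sp2
C9: sp3
C10: sp3
C11: sp3
C1, C2, C3, C4 → 4 sp carbons.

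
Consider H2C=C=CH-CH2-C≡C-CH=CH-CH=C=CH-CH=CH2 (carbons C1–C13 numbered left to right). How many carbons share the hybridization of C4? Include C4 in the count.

C4 is sp3 (only σ bonds).
C1: sp2
C2: sp
C3: sp2
C4: sp3 ✓
C5: sp
C6: sp
C7: sp2
C8: sp2
C9: sp2
C10: sp
C11: sp2
C12: sp2
C13: sp2
1 carbon is sp3.

1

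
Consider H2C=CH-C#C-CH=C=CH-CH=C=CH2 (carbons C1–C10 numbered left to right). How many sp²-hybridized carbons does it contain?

C1: sp2 ✓
C2: sp2 ✓
C3: sp
C4: sp
C5: sp2 ✓
C6: sp
C7: sp2 ✓
C8: sp2 ✓
C9: sp
C10: sp2 ✓
C1, C2, C5, C7, C8, C10 → 6 sp2 carbons.

6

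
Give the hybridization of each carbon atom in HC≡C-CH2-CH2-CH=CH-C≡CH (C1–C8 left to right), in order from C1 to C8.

C1 sp, C2 sp, C3 sp3, C4 sp3, C5 sp2, C6 sp2, C7 sp, C8 sp

C1 (2 σ bonds, plus two π bonds) has steric number 2: sp.
C2 carries 2 σ bonds, plus two π bonds, giving a steric number of 2, so it is sp.
C3: 4 σ bonds — 4 electron domains, sp3.
C4: 4 σ bonds; 4 regions of electron density → sp3.
C5: 3 σ bonds, plus one π bond; 3 regions of electron density → sp2.
C6 is sp2: 3 σ bonds, plus one π bond, 3 electron-density regions.
C7 carries 2 σ bonds, plus two π bonds, giving a steric number of 2, so it is sp.
C8 (2 σ bonds, plus two π bonds) has steric number 2: sp.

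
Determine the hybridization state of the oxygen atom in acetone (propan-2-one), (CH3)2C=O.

sp²

One σ bond + two lone pairs = steric number 3 → sp2.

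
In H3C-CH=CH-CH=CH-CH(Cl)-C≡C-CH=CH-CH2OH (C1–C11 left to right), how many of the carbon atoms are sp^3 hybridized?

3

C1: sp3 ✓
C2: sp2
C3: sp2
C4: sp2
C5: sp2
C6: sp3 ✓
C7: sp
C8: sp
C9: sp2
C10: sp2
C11: sp3 ✓
C1, C6, C11 → 3 sp3 carbons.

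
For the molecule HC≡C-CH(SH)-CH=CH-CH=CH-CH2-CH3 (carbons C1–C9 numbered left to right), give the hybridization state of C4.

sp^2

C4 has 3 σ bonds, plus one π bond: steric number 3 → sp2.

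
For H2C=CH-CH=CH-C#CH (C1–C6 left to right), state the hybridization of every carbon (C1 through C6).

C1 — 3 σ bonds, plus one π bond. Steric number 3, so sp2.
C2: 3 σ bonds, plus one π bond — 3 electron domains, sp2.
C3 has 3 σ bonds, plus one π bond: steric number 3 → sp2.
C4: 3 σ bonds, plus one π bond; 3 regions of electron density → sp2.
C5: 2 σ bonds, plus two π bonds; 2 regions of electron density → sp.
C6: 2 σ bonds, plus two π bonds; 2 regions of electron density → sp.

C1 sp2, C2 sp2, C3 sp2, C4 sp2, C5 sp, C6 sp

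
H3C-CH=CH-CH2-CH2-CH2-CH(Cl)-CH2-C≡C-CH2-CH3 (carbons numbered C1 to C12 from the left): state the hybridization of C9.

C9: 2 σ bonds, plus two π bonds; 2 regions of electron density → sp.

sp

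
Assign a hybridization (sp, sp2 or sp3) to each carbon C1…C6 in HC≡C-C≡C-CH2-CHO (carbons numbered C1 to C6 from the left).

C1 carries 2 σ bonds, plus two π bonds, giving a steric number of 2, so it is sp.
C2 has 2 σ bonds, plus two π bonds: steric number 2 → sp.
C3 — 2 σ bonds, plus two π bonds. Steric number 2, so sp.
C4 carries 2 σ bonds, plus two π bonds, giving a steric number of 2, so it is sp.
C5: 4 σ bonds; 4 regions of electron density → sp3.
C6 is sp2: 3 σ bonds, plus one π bond, 3 electron-density regions.

C1 sp, C2 sp, C3 sp, C4 sp, C5 sp3, C6 sp2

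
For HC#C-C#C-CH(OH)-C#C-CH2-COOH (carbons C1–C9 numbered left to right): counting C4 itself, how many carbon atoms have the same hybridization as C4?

6

C4 is sp (two π bonds).
C1: sp ✓
C2: sp ✓
C3: sp ✓
C4: sp ✓
C5: sp3
C6: sp ✓
C7: sp ✓
C8: sp3
C9: sp2
6 carbons are sp.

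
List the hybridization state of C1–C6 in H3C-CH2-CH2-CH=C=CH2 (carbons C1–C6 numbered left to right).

C1 carries 4 σ bonds, giving a steric number of 4, so it is sp3.
C2 is sp3: 4 σ bonds, 4 electron-density regions.
C3 — 4 σ bonds. Steric number 4, so sp3.
C4 has 3 σ bonds, plus one π bond: steric number 3 → sp2.
C5 carries 2 σ bonds, plus two π bonds, giving a steric number of 2, so it is sp.
C6: 3 σ bonds, plus one π bond — 3 electron domains, sp2.

C1 sp3, C2 sp3, C3 sp3, C4 sp2, C5 sp, C6 sp2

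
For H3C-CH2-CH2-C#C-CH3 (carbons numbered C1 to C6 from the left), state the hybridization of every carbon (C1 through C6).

C1 sp3, C2 sp3, C3 sp3, C4 sp, C5 sp, C6 sp3

C1 carries 4 σ bonds, giving a steric number of 4, so it is sp3.
C2 has 4 σ bonds: steric number 4 → sp3.
C3 (4 σ bonds) has steric number 4: sp3.
C4: 2 σ bonds, plus two π bonds — 2 electron domains, sp.
C5 is sp: 2 σ bonds, plus two π bonds, 2 electron-density regions.
C6 (4 σ bonds) has steric number 4: sp3.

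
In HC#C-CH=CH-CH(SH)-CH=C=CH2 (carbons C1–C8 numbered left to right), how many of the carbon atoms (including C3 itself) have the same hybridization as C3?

C3 is sp2 (one π bond).
C1: sp
C2: sp
C3: sp2 ✓
C4: sp2 ✓
C5: sp3
C6: sp2 ✓
C7: sp
C8: sp2 ✓
4 carbons are sp2.

4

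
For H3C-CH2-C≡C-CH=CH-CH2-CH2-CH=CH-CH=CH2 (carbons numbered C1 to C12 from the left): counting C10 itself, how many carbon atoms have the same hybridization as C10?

C10 is sp2 (one π bond).
C1: sp3
C2: sp3
C3: sp
C4: sp
C5: sp2 ✓
C6: sp2 ✓
C7: sp3
C8: sp3
C9: sp2 ✓
C10: sp2 ✓
C11: sp2 ✓
C12: sp2 ✓
6 carbons are sp2.

6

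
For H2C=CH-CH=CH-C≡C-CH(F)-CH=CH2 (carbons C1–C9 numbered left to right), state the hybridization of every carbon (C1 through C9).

C1 (3 σ bonds, plus one π bond) has steric number 3: sp2.
C2 — 3 σ bonds, plus one π bond. Steric number 3, so sp2.
C3 has 3 σ bonds, plus one π bond: steric number 3 → sp2.
C4 carries 3 σ bonds, plus one π bond, giving a steric number of 3, so it is sp2.
C5 (2 σ bonds, plus two π bonds) has steric number 2: sp.
C6 (2 σ bonds, plus two π bonds) has steric number 2: sp.
C7 has 4 σ bonds: steric number 4 → sp3.
C8 is sp2: 3 σ bonds, plus one π bond, 3 electron-density regions.
C9: 3 σ bonds, plus one π bond; 3 regions of electron density → sp2.

C1 sp2, C2 sp2, C3 sp2, C4 sp2, C5 sp, C6 sp, C7 sp3, C8 sp2, C9 sp2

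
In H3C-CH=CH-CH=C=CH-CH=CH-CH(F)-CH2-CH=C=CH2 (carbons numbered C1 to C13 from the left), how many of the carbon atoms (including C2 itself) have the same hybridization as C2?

8

C2 is sp2 (one π bond).
C1: sp3
C2: sp2 ✓
C3: sp2 ✓
C4: sp2 ✓
C5: sp
C6: sp2 ✓
C7: sp2 ✓
C8: sp2 ✓
C9: sp3
C10: sp3
C11: sp2 ✓
C12: sp
C13: sp2 ✓
8 carbons are sp2.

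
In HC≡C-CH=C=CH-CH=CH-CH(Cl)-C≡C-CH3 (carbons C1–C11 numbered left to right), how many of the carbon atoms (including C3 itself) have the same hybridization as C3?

4

C3 is sp2 (one π bond).
C1: sp
C2: sp
C3: sp2 ✓
C4: sp
C5: sp2 ✓
C6: sp2 ✓
C7: sp2 ✓
C8: sp3
C9: sp
C10: sp
C11: sp3
4 carbons are sp2.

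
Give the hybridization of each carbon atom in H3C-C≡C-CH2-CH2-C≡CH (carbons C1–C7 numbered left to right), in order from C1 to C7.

C1 sp3, C2 sp, C3 sp, C4 sp3, C5 sp3, C6 sp, C7 sp

C1: 4 σ bonds; 4 regions of electron density → sp3.
C2 has 2 σ bonds, plus two π bonds: steric number 2 → sp.
C3: 2 σ bonds, plus two π bonds — 2 electron domains, sp.
C4: 4 σ bonds — 4 electron domains, sp3.
C5 — 4 σ bonds. Steric number 4, so sp3.
C6 (2 σ bonds, plus two π bonds) has steric number 2: sp.
C7: 2 σ bonds, plus two π bonds — 2 electron domains, sp.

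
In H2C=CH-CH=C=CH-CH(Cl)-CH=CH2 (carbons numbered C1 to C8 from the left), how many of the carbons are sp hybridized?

C1: sp2
C2: sp2
C3: sp2
C4: sp ✓
C5: sp2
C6: sp3
C7: sp2
C8: sp2
C4 → 1 sp carbon.

1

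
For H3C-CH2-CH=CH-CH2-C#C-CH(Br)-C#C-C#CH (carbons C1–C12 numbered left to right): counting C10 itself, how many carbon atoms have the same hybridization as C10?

C10 is sp (two π bonds).
C1: sp3
C2: sp3
C3: sp2
C4: sp2
C5: sp3
C6: sp ✓
C7: sp ✓
C8: sp3
C9: sp ✓
C10: sp ✓
C11: sp ✓
C12: sp ✓
6 carbons are sp.

6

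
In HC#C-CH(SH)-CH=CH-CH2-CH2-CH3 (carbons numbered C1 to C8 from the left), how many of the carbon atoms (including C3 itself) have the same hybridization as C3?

C3 is sp3 (only σ bonds).
C1: sp
C2: sp
C3: sp3 ✓
C4: sp2
C5: sp2
C6: sp3 ✓
C7: sp3 ✓
C8: sp3 ✓
4 carbons are sp3.

4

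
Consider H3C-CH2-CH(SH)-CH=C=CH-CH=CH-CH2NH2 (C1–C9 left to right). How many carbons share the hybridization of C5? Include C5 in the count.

1

C5 is sp (two π bonds).
C1: sp3
C2: sp3
C3: sp3
C4: sp2
C5: sp ✓
C6: sp2
C7: sp2
C8: sp2
C9: sp3
1 carbon is sp.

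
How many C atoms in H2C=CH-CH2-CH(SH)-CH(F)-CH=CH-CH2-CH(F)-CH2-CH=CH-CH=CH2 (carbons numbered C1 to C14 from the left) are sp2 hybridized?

C1: sp2 ✓
C2: sp2 ✓
C3: sp3
C4: sp3
C5: sp3
C6: sp2 ✓
C7: sp2 ✓
C8: sp3
C9: sp3
C10: sp3
C11: sp2 ✓
C12: sp2 ✓
C13: sp2 ✓
C14: sp2 ✓
C1, C2, C6, C7, C11, C12, C13, C14 → 8 sp2 carbons.

8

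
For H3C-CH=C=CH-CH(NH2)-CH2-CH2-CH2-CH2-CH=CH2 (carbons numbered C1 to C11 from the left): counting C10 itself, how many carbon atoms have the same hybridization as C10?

C10 is sp2 (one π bond).
C1: sp3
C2: sp2 ✓
C3: sp
C4: sp2 ✓
C5: sp3
C6: sp3
C7: sp3
C8: sp3
C9: sp3
C10: sp2 ✓
C11: sp2 ✓
4 carbons are sp2.

4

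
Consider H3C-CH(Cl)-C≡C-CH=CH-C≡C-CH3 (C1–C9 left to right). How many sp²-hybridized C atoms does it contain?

2

C1: sp3
C2: sp3
C3: sp
C4: sp
C5: sp2 ✓
C6: sp2 ✓
C7: sp
C8: sp
C9: sp3
C5, C6 → 2 sp2 carbons.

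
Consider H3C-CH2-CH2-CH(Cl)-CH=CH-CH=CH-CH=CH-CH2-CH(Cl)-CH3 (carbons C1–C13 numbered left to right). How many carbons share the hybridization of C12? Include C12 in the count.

7

C12 is sp3 (only σ bonds).
C1: sp3 ✓
C2: sp3 ✓
C3: sp3 ✓
C4: sp3 ✓
C5: sp2
C6: sp2
C7: sp2
C8: sp2
C9: sp2
C10: sp2
C11: sp3 ✓
C12: sp3 ✓
C13: sp3 ✓
7 carbons are sp3.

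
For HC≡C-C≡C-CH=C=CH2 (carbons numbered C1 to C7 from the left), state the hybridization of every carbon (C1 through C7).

C1 sp, C2 sp, C3 sp, C4 sp, C5 sp2, C6 sp, C7 sp2

C1 — 2 σ bonds, plus two π bonds. Steric number 2, so sp.
C2 carries 2 σ bonds, plus two π bonds, giving a steric number of 2, so it is sp.
C3 (2 σ bonds, plus two π bonds) has steric number 2: sp.
C4 (2 σ bonds, plus two π bonds) has steric number 2: sp.
C5 (3 σ bonds, plus one π bond) has steric number 3: sp2.
C6 (2 σ bonds, plus two π bonds) has steric number 2: sp.
C7 is sp2: 3 σ bonds, plus one π bond, 3 electron-density regions.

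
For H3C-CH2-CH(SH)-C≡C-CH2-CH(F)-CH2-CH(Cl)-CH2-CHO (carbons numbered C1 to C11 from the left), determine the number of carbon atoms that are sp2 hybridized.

C1: sp3
C2: sp3
C3: sp3
C4: sp
C5: sp
C6: sp3
C7: sp3
C8: sp3
C9: sp3
C10: sp3
C11: sp2 ✓
C11 → 1 sp2 carbon.

1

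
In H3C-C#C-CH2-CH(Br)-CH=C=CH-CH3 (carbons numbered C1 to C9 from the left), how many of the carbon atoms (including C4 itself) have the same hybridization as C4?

4

C4 is sp3 (only σ bonds).
C1: sp3 ✓
C2: sp
C3: sp
C4: sp3 ✓
C5: sp3 ✓
C6: sp2
C7: sp
C8: sp2
C9: sp3 ✓
4 carbons are sp3.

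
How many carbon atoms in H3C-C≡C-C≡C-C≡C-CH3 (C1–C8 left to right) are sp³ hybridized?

C1: sp3 ✓
C2: sp
C3: sp
C4: sp
C5: sp
C6: sp
C7: sp
C8: sp3 ✓
C1, C8 → 2 sp3 carbons.

2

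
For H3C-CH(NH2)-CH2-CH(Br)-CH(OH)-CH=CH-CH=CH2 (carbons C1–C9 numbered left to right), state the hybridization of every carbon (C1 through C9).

C1 sp3, C2 sp3, C3 sp3, C4 sp3, C5 sp3, C6 sp2, C7 sp2, C8 sp2, C9 sp2

C1 (4 σ bonds) has steric number 4: sp3.
C2: 4 σ bonds; 4 regions of electron density → sp3.
C3 has 4 σ bonds: steric number 4 → sp3.
C4 (4 σ bonds) has steric number 4: sp3.
C5 has 4 σ bonds: steric number 4 → sp3.
C6 — 3 σ bonds, plus one π bond. Steric number 3, so sp2.
C7 — 3 σ bonds, plus one π bond. Steric number 3, so sp2.
C8: 3 σ bonds, plus one π bond — 3 electron domains, sp2.
C9: 3 σ bonds, plus one π bond — 3 electron domains, sp2.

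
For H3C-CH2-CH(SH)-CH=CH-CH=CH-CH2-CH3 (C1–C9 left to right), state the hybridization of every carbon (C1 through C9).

C1 (4 σ bonds) has steric number 4: sp3.
C2: 4 σ bonds — 4 electron domains, sp3.
C3 is sp3: 4 σ bonds, 4 electron-density regions.
C4 carries 3 σ bonds, plus one π bond, giving a steric number of 3, so it is sp2.
C5: 3 σ bonds, plus one π bond; 3 regions of electron density → sp2.
C6 is sp2: 3 σ bonds, plus one π bond, 3 electron-density regions.
C7 carries 3 σ bonds, plus one π bond, giving a steric number of 3, so it is sp2.
C8 has 4 σ bonds: steric number 4 → sp3.
C9 carries 4 σ bonds, giving a steric number of 4, so it is sp3.

C1 sp3, C2 sp3, C3 sp3, C4 sp2, C5 sp2, C6 sp2, C7 sp2, C8 sp3, C9 sp3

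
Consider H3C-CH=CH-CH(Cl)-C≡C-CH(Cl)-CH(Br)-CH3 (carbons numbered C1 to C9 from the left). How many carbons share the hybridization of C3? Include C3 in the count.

C3 is sp2 (one π bond).
C1: sp3
C2: sp2 ✓
C3: sp2 ✓
C4: sp3
C5: sp
C6: sp
C7: sp3
C8: sp3
C9: sp3
2 carbons are sp2.

2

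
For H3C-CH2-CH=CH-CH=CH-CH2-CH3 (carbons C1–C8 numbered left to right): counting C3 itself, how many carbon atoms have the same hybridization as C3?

4

C3 is sp2 (one π bond).
C1: sp3
C2: sp3
C3: sp2 ✓
C4: sp2 ✓
C5: sp2 ✓
C6: sp2 ✓
C7: sp3
C8: sp3
4 carbons are sp2.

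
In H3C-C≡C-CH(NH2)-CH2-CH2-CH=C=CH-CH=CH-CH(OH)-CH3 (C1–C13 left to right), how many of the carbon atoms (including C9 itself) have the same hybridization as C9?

C9 is sp2 (one π bond).
C1: sp3
C2: sp
C3: sp
C4: sp3
C5: sp3
C6: sp3
C7: sp2 ✓
C8: sp
C9: sp2 ✓
C10: sp2 ✓
C11: sp2 ✓
C12: sp3
C13: sp3
4 carbons are sp2.

4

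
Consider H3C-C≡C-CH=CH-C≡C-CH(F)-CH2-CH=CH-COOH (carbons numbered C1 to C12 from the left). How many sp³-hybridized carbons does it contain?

C1: sp3 ✓
C2: sp
C3: sp
C4: sp2
C5: sp2
C6: sp
C7: sp
C8: sp3 ✓
C9: sp3 ✓
C10: sp2
C11: sp2
C12: sp2
C1, C8, C9 → 3 sp3 carbons.

3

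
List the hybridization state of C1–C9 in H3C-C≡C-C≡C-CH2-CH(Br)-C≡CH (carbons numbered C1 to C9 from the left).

C1: 4 σ bonds; 4 regions of electron density → sp3.
C2 has 2 σ bonds, plus two π bonds: steric number 2 → sp.
C3 (2 σ bonds, plus two π bonds) has steric number 2: sp.
C4: 2 σ bonds, plus two π bonds; 2 regions of electron density → sp.
C5 has 2 σ bonds, plus two π bonds: steric number 2 → sp.
C6 (4 σ bonds) has steric number 4: sp3.
C7: 4 σ bonds; 4 regions of electron density → sp3.
C8: 2 σ bonds, plus two π bonds — 2 electron domains, sp.
C9: 2 σ bonds, plus two π bonds; 2 regions of electron density → sp.

C1 sp3, C2 sp, C3 sp, C4 sp, C5 sp, C6 sp3, C7 sp3, C8 sp, C9 sp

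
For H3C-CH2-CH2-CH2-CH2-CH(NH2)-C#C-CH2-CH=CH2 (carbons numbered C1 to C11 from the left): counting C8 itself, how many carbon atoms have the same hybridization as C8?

2

C8 is sp (two π bonds).
C1: sp3
C2: sp3
C3: sp3
C4: sp3
C5: sp3
C6: sp3
C7: sp ✓
C8: sp ✓
C9: sp3
C10: sp2
C11: sp2
2 carbons are sp.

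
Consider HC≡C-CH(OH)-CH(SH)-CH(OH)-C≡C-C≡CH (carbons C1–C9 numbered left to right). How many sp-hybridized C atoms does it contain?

6

C1: sp ✓
C2: sp ✓
C3: sp3
C4: sp3
C5: sp3
C6: sp ✓
C7: sp ✓
C8: sp ✓
C9: sp ✓
C1, C2, C6, C7, C8, C9 → 6 sp carbons.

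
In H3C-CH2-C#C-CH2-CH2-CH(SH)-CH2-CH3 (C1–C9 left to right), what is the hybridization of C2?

sp3

C2: 4 σ bonds; 4 regions of electron density → sp3.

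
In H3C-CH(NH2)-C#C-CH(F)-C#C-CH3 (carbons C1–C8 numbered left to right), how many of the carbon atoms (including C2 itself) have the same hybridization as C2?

4

C2 is sp3 (only σ bonds).
C1: sp3 ✓
C2: sp3 ✓
C3: sp
C4: sp
C5: sp3 ✓
C6: sp
C7: sp
C8: sp3 ✓
4 carbons are sp3.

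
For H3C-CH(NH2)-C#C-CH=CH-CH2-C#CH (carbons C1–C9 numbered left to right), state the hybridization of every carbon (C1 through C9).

C1: 4 σ bonds — 4 electron domains, sp3.
C2: 4 σ bonds — 4 electron domains, sp3.
C3 — 2 σ bonds, plus two π bonds. Steric number 2, so sp.
C4 carries 2 σ bonds, plus two π bonds, giving a steric number of 2, so it is sp.
C5 has 3 σ bonds, plus one π bond: steric number 3 → sp2.
C6 has 3 σ bonds, plus one π bond: steric number 3 → sp2.
C7 (4 σ bonds) has steric number 4: sp3.
C8 — 2 σ bonds, plus two π bonds. Steric number 2, so sp.
C9: 2 σ bonds, plus two π bonds; 2 regions of electron density → sp.

C1 sp3, C2 sp3, C3 sp, C4 sp, C5 sp2, C6 sp2, C7 sp3, C8 sp, C9 sp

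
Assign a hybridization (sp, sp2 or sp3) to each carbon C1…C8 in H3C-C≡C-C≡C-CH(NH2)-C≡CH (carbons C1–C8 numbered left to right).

C1 sp3, C2 sp, C3 sp, C4 sp, C5 sp, C6 sp3, C7 sp, C8 sp

C1 carries 4 σ bonds, giving a steric number of 4, so it is sp3.
C2: 2 σ bonds, plus two π bonds; 2 regions of electron density → sp.
C3 is sp: 2 σ bonds, plus two π bonds, 2 electron-density regions.
C4: 2 σ bonds, plus two π bonds; 2 regions of electron density → sp.
C5: 2 σ bonds, plus two π bonds — 2 electron domains, sp.
C6 carries 4 σ bonds, giving a steric number of 4, so it is sp3.
C7 has 2 σ bonds, plus two π bonds: steric number 2 → sp.
C8 — 2 σ bonds, plus two π bonds. Steric number 2, so sp.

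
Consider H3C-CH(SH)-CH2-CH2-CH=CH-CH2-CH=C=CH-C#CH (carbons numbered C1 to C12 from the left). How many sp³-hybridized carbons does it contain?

5

C1: sp3 ✓
C2: sp3 ✓
C3: sp3 ✓
C4: sp3 ✓
C5: sp2
C6: sp2
C7: sp3 ✓
C8: sp2
C9: sp
C10: sp2
C11: sp
C12: sp
C1, C2, C3, C4, C7 → 5 sp3 carbons.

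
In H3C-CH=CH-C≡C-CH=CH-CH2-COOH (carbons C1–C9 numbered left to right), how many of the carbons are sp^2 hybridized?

5

C1: sp3
C2: sp2 ✓
C3: sp2 ✓
C4: sp
C5: sp
C6: sp2 ✓
C7: sp2 ✓
C8: sp3
C9: sp2 ✓
C2, C3, C6, C7, C9 → 5 sp2 carbons.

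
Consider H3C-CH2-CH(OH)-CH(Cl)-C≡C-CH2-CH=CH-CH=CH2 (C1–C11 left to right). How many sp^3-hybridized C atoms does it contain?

C1: sp3 ✓
C2: sp3 ✓
C3: sp3 ✓
C4: sp3 ✓
C5: sp
C6: sp
C7: sp3 ✓
C8: sp2
C9: sp2
C10: sp2
C11: sp2
C1, C2, C3, C4, C7 → 5 sp3 carbons.

5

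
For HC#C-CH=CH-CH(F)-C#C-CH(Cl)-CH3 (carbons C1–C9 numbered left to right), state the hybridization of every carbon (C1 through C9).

C1 carries 2 σ bonds, plus two π bonds, giving a steric number of 2, so it is sp.
C2 is sp: 2 σ bonds, plus two π bonds, 2 electron-density regions.
C3 — 3 σ bonds, plus one π bond. Steric number 3, so sp2.
C4: 3 σ bonds, plus one π bond; 3 regions of electron density → sp2.
C5 carries 4 σ bonds, giving a steric number of 4, so it is sp3.
C6: 2 σ bonds, plus two π bonds; 2 regions of electron density → sp.
C7 carries 2 σ bonds, plus two π bonds, giving a steric number of 2, so it is sp.
C8 is sp3: 4 σ bonds, 4 electron-density regions.
C9 (4 σ bonds) has steric number 4: sp3.

C1 sp, C2 sp, C3 sp2, C4 sp2, C5 sp3, C6 sp, C7 sp, C8 sp3, C9 sp3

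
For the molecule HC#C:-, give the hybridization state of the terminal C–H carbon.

The terminal C–H carbon (2 σ bonds, plus two π bonds) has steric number 2: sp.

sp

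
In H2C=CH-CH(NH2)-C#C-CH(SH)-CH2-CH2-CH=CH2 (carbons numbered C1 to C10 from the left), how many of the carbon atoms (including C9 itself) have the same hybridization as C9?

C9 is sp2 (one π bond).
C1: sp2 ✓
C2: sp2 ✓
C3: sp3
C4: sp
C5: sp
C6: sp3
C7: sp3
C8: sp3
C9: sp2 ✓
C10: sp2 ✓
4 carbons are sp2.

4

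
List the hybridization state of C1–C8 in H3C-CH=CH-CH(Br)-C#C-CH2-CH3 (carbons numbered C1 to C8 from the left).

C1 sp3, C2 sp2, C3 sp2, C4 sp3, C5 sp, C6 sp, C7 sp3, C8 sp3

C1: 4 σ bonds; 4 regions of electron density → sp3.
C2 (3 σ bonds, plus one π bond) has steric number 3: sp2.
C3: 3 σ bonds, plus one π bond; 3 regions of electron density → sp2.
C4 has 4 σ bonds: steric number 4 → sp3.
C5 has 2 σ bonds, plus two π bonds: steric number 2 → sp.
C6: 2 σ bonds, plus two π bonds — 2 electron domains, sp.
C7: 4 σ bonds — 4 electron domains, sp3.
C8 is sp3: 4 σ bonds, 4 electron-density regions.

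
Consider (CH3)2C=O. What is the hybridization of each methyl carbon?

sp3

Each methyl carbon: 4 σ bonds — 4 electron domains, sp3.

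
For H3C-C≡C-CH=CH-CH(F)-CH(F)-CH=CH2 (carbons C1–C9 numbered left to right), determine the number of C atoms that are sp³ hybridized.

3

C1: sp3 ✓
C2: sp
C3: sp
C4: sp2
C5: sp2
C6: sp3 ✓
C7: sp3 ✓
C8: sp2
C9: sp2
C1, C6, C7 → 3 sp3 carbons.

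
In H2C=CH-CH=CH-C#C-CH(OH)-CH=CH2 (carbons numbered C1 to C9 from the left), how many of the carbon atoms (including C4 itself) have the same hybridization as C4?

6

C4 is sp2 (one π bond).
C1: sp2 ✓
C2: sp2 ✓
C3: sp2 ✓
C4: sp2 ✓
C5: sp
C6: sp
C7: sp3
C8: sp2 ✓
C9: sp2 ✓
6 carbons are sp2.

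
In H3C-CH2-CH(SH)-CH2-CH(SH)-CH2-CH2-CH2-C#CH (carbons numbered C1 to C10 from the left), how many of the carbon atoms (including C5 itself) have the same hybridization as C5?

8

C5 is sp3 (only σ bonds).
C1: sp3 ✓
C2: sp3 ✓
C3: sp3 ✓
C4: sp3 ✓
C5: sp3 ✓
C6: sp3 ✓
C7: sp3 ✓
C8: sp3 ✓
C9: sp
C10: sp
8 carbons are sp3.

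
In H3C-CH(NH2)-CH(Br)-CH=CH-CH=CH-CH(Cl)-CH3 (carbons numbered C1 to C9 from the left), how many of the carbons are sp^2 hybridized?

4

C1: sp3
C2: sp3
C3: sp3
C4: sp2 ✓
C5: sp2 ✓
C6: sp2 ✓
C7: sp2 ✓
C8: sp3
C9: sp3
C4, C5, C6, C7 → 4 sp2 carbons.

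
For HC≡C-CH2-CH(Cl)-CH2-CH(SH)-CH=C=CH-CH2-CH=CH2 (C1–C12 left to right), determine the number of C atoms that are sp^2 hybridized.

4

C1: sp
C2: sp
C3: sp3
C4: sp3
C5: sp3
C6: sp3
C7: sp2 ✓
C8: sp
C9: sp2 ✓
C10: sp3
C11: sp2 ✓
C12: sp2 ✓
C7, C9, C11, C12 → 4 sp2 carbons.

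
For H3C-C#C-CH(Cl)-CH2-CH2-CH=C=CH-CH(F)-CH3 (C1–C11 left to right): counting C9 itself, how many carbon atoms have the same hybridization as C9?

C9 is sp2 (one π bond).
C1: sp3
C2: sp
C3: sp
C4: sp3
C5: sp3
C6: sp3
C7: sp2 ✓
C8: sp
C9: sp2 ✓
C10: sp3
C11: sp3
2 carbons are sp2.

2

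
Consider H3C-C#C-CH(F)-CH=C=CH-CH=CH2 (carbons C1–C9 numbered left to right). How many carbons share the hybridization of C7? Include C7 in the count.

4

C7 is sp2 (one π bond).
C1: sp3
C2: sp
C3: sp
C4: sp3
C5: sp2 ✓
C6: sp
C7: sp2 ✓
C8: sp2 ✓
C9: sp2 ✓
4 carbons are sp2.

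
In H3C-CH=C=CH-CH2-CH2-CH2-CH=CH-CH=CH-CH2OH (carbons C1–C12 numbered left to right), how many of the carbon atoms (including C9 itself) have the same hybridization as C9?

C9 is sp2 (one π bond).
C1: sp3
C2: sp2 ✓
C3: sp
C4: sp2 ✓
C5: sp3
C6: sp3
C7: sp3
C8: sp2 ✓
C9: sp2 ✓
C10: sp2 ✓
C11: sp2 ✓
C12: sp3
6 carbons are sp2.

6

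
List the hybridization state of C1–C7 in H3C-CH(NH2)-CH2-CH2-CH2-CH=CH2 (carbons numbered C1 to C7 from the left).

C1 sp3, C2 sp3, C3 sp3, C4 sp3, C5 sp3, C6 sp2, C7 sp2

C1 carries 4 σ bonds, giving a steric number of 4, so it is sp3.
C2 is sp3: 4 σ bonds, 4 electron-density regions.
C3 — 4 σ bonds. Steric number 4, so sp3.
C4 is sp3: 4 σ bonds, 4 electron-density regions.
C5 has 4 σ bonds: steric number 4 → sp3.
C6: 3 σ bonds, plus one π bond; 3 regions of electron density → sp2.
C7 has 3 σ bonds, plus one π bond: steric number 3 → sp2.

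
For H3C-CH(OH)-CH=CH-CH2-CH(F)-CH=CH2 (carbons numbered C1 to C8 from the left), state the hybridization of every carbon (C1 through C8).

C1 — 4 σ bonds. Steric number 4, so sp3.
C2 carries 4 σ bonds, giving a steric number of 4, so it is sp3.
C3 (3 σ bonds, plus one π bond) has steric number 3: sp2.
C4 is sp2: 3 σ bonds, plus one π bond, 3 electron-density regions.
C5: 4 σ bonds — 4 electron domains, sp3.
C6: 4 σ bonds — 4 electron domains, sp3.
C7 is sp2: 3 σ bonds, plus one π bond, 3 electron-density regions.
C8 has 3 σ bonds, plus one π bond: steric number 3 → sp2.

C1 sp3, C2 sp3, C3 sp2, C4 sp2, C5 sp3, C6 sp3, C7 sp2, C8 sp2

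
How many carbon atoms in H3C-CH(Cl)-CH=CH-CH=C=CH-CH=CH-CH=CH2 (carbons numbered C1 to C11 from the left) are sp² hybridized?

C1: sp3
C2: sp3
C3: sp2 ✓
C4: sp2 ✓
C5: sp2 ✓
C6: sp
C7: sp2 ✓
C8: sp2 ✓
C9: sp2 ✓
C10: sp2 ✓
C11: sp2 ✓
C3, C4, C5, C7, C8, C9, C10, C11 → 8 sp2 carbons.

8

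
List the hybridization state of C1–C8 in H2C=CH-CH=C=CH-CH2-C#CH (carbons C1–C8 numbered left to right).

C1 sp2, C2 sp2, C3 sp2, C4 sp, C5 sp2, C6 sp3, C7 sp, C8 sp

C1: 3 σ bonds, plus one π bond; 3 regions of electron density → sp2.
C2 is sp2: 3 σ bonds, plus one π bond, 3 electron-density regions.
C3 has 3 σ bonds, plus one π bond: steric number 3 → sp2.
C4 is sp: 2 σ bonds, plus two π bonds, 2 electron-density regions.
C5 (3 σ bonds, plus one π bond) has steric number 3: sp2.
C6 (4 σ bonds) has steric number 4: sp3.
C7 — 2 σ bonds, plus two π bonds. Steric number 2, so sp.
C8: 2 σ bonds, plus two π bonds; 2 regions of electron density → sp.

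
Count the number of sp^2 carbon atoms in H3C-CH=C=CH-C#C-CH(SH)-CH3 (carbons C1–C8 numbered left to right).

2

C1: sp3
C2: sp2 ✓
C3: sp
C4: sp2 ✓
C5: sp
C6: sp
C7: sp3
C8: sp3
C2, C4 → 2 sp2 carbons.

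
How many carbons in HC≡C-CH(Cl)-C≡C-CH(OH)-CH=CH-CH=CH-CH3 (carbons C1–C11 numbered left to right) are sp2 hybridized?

4

C1: sp
C2: sp
C3: sp3
C4: sp
C5: sp
C6: sp3
C7: sp2 ✓
C8: sp2 ✓
C9: sp2 ✓
C10: sp2 ✓
C11: sp3
C7, C8, C9, C10 → 4 sp2 carbons.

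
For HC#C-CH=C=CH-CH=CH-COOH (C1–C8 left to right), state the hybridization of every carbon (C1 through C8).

C1 sp, C2 sp, C3 sp2, C4 sp, C5 sp2, C6 sp2, C7 sp2, C8 sp2

C1 — 2 σ bonds, plus two π bonds. Steric number 2, so sp.
C2 has 2 σ bonds, plus two π bonds: steric number 2 → sp.
C3 carries 3 σ bonds, plus one π bond, giving a steric number of 3, so it is sp2.
C4 (2 σ bonds, plus two π bonds) has steric number 2: sp.
C5 — 3 σ bonds, plus one π bond. Steric number 3, so sp2.
C6 (3 σ bonds, plus one π bond) has steric number 3: sp2.
C7 is sp2: 3 σ bonds, plus one π bond, 3 electron-density regions.
C8: 3 σ bonds, plus one π bond — 3 electron domains, sp2.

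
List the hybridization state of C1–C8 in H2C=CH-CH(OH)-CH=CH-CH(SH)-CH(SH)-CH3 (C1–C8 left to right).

C1: 3 σ bonds, plus one π bond; 3 regions of electron density → sp2.
C2 (3 σ bonds, plus one π bond) has steric number 3: sp2.
C3 is sp3: 4 σ bonds, 4 electron-density regions.
C4 carries 3 σ bonds, plus one π bond, giving a steric number of 3, so it is sp2.
C5 — 3 σ bonds, plus one π bond. Steric number 3, so sp2.
C6: 4 σ bonds; 4 regions of electron density → sp3.
C7 carries 4 σ bonds, giving a steric number of 4, so it is sp3.
C8 — 4 σ bonds. Steric number 4, so sp3.

C1 sp2, C2 sp2, C3 sp3, C4 sp2, C5 sp2, C6 sp3, C7 sp3, C8 sp3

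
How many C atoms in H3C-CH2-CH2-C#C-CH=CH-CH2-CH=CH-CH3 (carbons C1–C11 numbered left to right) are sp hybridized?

C1: sp3
C2: sp3
C3: sp3
C4: sp ✓
C5: sp ✓
C6: sp2
C7: sp2
C8: sp3
C9: sp2
C10: sp2
C11: sp3
C4, C5 → 2 sp carbons.

2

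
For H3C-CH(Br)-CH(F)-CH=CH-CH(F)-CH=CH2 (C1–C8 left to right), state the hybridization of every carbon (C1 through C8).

C1 — 4 σ bonds. Steric number 4, so sp3.
C2: 4 σ bonds — 4 electron domains, sp3.
C3 carries 4 σ bonds, giving a steric number of 4, so it is sp3.
C4 carries 3 σ bonds, plus one π bond, giving a steric number of 3, so it is sp2.
C5: 3 σ bonds, plus one π bond — 3 electron domains, sp2.
C6 (4 σ bonds) has steric number 4: sp3.
C7 — 3 σ bonds, plus one π bond. Steric number 3, so sp2.
C8: 3 σ bonds, plus one π bond — 3 electron domains, sp2.

C1 sp3, C2 sp3, C3 sp3, C4 sp2, C5 sp2, C6 sp3, C7 sp2, C8 sp2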